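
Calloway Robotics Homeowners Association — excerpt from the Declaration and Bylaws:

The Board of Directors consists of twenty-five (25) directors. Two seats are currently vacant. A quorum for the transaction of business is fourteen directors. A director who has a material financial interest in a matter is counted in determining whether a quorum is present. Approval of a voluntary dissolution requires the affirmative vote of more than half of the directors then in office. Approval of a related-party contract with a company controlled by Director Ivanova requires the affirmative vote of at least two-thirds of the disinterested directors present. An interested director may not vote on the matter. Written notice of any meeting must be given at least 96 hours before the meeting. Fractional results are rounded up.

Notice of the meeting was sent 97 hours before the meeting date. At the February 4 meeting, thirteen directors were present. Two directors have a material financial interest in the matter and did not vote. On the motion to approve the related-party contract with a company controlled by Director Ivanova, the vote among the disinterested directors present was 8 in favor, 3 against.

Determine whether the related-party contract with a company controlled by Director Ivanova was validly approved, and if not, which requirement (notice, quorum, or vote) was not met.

Invalid — quorum requirement not satisfied.

Notice: 97 hours given; 96 required (97 ≥ 96). Satisfied.
Quorum: 13 present (interested directors count toward quorum); quorum is 14. Not satisfied.
Vote: the related-party contract with a company controlled by Director Ivanova requires two-thirds of the disinterested directors present (13 − 2 = 11). 2/3 of 11 = 7.33, rounded up to 8, so 8 affirmative votes are needed; 8 voted in favor. Satisfied. (Moot — without a quorum no business can be validly transacted.)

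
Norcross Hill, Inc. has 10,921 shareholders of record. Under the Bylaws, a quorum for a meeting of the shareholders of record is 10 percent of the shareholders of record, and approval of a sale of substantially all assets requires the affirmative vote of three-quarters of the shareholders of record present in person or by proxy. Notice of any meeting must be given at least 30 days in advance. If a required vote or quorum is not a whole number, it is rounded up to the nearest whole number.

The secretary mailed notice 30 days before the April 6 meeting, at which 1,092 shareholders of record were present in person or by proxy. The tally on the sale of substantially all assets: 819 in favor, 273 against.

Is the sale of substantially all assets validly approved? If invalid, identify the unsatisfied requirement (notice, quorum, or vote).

Invalid — quorum requirement not satisfied.

Notice: 30 days given; 30 required. Satisfied.
Quorum: 10% of 10,921 = 1,092.10, rounded up to 1,093; 1,092 present. Not satisfied.
Vote: requires three-fourths of those present (1,092); 3/4 of 1092 = 819, so 819 needed; 819 in favor. Satisfied.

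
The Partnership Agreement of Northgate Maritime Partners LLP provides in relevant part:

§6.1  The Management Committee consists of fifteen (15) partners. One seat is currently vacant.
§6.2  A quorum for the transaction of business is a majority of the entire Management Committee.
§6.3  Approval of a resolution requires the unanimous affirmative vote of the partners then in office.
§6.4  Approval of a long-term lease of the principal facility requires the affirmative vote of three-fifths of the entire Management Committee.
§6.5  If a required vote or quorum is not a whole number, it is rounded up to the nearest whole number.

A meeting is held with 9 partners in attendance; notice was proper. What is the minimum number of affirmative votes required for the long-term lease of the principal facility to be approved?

The long-term lease of the principal facility requires three-fifths of the entire Management Committee (15).
3/5 of 15 = 9.

9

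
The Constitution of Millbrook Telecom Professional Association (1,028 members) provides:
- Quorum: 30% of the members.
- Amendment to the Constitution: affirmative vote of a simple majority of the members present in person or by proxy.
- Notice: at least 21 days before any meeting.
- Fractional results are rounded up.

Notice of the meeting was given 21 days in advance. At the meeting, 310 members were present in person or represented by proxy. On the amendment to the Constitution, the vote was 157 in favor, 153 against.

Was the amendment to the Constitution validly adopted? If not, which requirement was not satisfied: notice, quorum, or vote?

Valid — all requirements satisfied.

Notice: 21 days given; 21 required. Satisfied.
Quorum: 30% of 1,028 = 308.40, rounded up to 309; 310 present. Satisfied.
Vote: requires a majority of those present (310); a majority of 310 is 156, so 156 needed; 157 in favor. Satisfied.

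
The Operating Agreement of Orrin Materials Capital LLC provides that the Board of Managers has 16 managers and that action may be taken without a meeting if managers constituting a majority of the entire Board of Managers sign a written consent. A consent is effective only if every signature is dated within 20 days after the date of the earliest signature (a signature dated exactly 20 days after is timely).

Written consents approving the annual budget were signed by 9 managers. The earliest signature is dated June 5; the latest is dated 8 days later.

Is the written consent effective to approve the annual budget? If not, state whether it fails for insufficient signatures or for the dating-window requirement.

Signatures required: a majority of 16 — a majority of 16 is 9, so 9 needed; 9 signed. Sufficient.
Dating window: the latest signature is 8 days after the earliest; the limit is 20 days. Within the window.

Effective — both the signature and dating-window requirements are satisfied.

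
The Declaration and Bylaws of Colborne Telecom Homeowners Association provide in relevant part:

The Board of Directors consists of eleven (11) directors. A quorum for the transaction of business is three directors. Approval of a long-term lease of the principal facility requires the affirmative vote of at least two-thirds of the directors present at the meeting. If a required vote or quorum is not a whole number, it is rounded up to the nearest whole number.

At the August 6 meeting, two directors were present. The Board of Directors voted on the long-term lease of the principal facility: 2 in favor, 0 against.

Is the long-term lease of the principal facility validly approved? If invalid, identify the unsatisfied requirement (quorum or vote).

Invalid — quorum requirement not satisfied.

Quorum: 2 present; quorum is 3. Not satisfied.
Vote: the long-term lease of the principal facility requires two-thirds of the directors present (2). 2/3 of 2 = 1.33, rounded up to 2, so 2 affirmative votes are needed; 2 voted in favor. Satisfied. (Moot — without a quorum no business can be validly transacted.)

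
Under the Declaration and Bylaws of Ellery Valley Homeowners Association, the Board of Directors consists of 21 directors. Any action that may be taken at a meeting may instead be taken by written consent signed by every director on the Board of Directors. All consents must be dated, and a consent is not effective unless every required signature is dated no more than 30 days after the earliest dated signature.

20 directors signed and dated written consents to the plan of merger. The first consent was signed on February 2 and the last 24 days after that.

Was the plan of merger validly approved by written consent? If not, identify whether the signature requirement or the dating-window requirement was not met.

Signatures required: the unanimous vote of 21 — unanimous means all 21, so 21 needed; 20 signed. Insufficient.
Dating window: the latest signature is 24 days after the earliest; the limit is 30 days. Within the window.

Not effective — insufficient signatures.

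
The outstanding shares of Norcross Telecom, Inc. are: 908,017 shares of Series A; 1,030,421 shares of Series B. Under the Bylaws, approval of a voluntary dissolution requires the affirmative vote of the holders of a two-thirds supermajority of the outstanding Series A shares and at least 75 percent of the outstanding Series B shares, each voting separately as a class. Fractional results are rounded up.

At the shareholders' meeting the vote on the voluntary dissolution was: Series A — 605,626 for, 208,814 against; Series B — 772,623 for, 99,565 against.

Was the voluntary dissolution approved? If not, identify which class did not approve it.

Series A: 2/3 of 908017 = 605344.67, rounded up to 605345; 605,345 required, 605,626 in favor — approved.
Series B: 3/4 of 1030421 = 772815.75, rounded up to 772816; 772,816 required, 772,623 in favor — not approved.

Not approved — the Series B shares did not give the required vote.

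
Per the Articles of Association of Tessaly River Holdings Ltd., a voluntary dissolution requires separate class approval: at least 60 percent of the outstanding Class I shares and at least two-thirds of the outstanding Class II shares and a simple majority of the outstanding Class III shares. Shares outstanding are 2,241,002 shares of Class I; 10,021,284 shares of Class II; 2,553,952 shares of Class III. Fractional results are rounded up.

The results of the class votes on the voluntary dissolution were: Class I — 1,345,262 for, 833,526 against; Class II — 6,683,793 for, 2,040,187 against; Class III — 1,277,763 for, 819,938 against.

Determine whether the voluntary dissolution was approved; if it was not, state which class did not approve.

Class I: 3/5 of 2241002 = 1344601.20, rounded up to 1344602; 1,344,602 required, 1,345,262 in favor — approved.
Class II: 2/3 of 10021284 = 6680856; 6,680,856 required, 6,683,793 in favor — approved.
Class III: a majority of 2553952 is 1276977; 1,276,977 required, 1,277,763 in favor — approved.

Approved — every class gave the required vote.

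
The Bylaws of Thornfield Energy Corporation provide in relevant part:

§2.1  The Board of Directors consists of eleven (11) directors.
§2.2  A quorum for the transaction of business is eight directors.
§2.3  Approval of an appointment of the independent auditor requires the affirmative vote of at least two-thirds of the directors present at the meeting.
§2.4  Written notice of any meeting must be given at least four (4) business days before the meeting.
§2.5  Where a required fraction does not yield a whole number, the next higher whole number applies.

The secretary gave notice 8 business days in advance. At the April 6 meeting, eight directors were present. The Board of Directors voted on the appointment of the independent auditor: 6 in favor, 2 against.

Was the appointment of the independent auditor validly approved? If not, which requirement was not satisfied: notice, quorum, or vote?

Notice: 8 business days given; 4 required (8 ≥ 4). Satisfied.
Quorum: 8 present; quorum is 8. Satisfied.
Vote: the appointment of the independent auditor requires two-thirds of the directors present (8). 2/3 of 8 = 5.33, rounded up to 6, so 6 affirmative votes are needed; 6 voted in favor. Satisfied.

Valid — all requirements satisfied.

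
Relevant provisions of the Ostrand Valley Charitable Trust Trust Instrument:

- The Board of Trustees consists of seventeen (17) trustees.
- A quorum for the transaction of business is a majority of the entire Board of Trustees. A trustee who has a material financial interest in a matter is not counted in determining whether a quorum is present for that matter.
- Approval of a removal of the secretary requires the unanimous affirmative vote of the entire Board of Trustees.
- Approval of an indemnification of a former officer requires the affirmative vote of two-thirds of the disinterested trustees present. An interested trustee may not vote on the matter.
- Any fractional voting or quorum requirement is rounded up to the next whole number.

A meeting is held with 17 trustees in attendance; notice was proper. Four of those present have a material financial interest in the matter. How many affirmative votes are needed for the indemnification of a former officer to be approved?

The indemnification of a former officer requires two-thirds of the disinterested trustees present (17 − 4 = 13).
2/3 of 13 = 8.67, rounded up to 9.

9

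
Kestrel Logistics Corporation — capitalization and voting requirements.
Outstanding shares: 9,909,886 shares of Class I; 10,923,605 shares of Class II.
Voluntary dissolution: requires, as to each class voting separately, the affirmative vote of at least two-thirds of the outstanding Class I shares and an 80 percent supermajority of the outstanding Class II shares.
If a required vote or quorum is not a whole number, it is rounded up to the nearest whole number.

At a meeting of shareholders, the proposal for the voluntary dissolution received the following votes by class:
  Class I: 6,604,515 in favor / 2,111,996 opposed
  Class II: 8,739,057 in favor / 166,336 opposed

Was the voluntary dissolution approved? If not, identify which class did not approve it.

Not approved — the Class I shares did not give the required vote.

Class I: 2/3 of 9909886 = 6606590.67, rounded up to 6606591; 6,606,591 required, 6,604,515 in favor — not approved.
Class II: 4/5 of 10923605 = 8738884; 8,738,884 required, 8,739,057 in favor — approved.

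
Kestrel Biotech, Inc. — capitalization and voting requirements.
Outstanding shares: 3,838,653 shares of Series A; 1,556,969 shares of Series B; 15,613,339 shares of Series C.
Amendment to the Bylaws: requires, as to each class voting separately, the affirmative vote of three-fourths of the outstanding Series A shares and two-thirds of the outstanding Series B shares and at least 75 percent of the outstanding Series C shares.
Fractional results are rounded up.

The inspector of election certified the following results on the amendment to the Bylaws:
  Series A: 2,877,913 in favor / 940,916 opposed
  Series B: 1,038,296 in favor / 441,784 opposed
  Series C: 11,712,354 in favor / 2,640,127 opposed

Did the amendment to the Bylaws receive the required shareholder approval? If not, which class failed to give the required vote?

Not approved — the Series A shares did not give the required vote.

Series A: 3/4 of 3838653 = 2878989.75, rounded up to 2878990; 2,878,990 required, 2,877,913 in favor — not approved.
Series B: 2/3 of 1556969 = 1037979.33, rounded up to 1037980; 1,037,980 required, 1,038,296 in favor — approved.
Series C: 3/4 of 15613339 = 11710004.25, rounded up to 11710005; 11,710,005 required, 11,712,354 in favor — approved.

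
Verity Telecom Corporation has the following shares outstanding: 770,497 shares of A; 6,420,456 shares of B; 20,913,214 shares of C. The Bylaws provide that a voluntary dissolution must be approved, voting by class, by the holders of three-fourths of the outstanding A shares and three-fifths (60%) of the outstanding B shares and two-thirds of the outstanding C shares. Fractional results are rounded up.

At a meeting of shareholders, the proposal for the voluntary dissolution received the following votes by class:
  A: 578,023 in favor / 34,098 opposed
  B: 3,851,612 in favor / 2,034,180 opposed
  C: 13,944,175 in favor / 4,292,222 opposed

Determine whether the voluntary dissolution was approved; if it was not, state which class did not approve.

A: 3/4 of 770497 = 577872.75, rounded up to 577873; 577,873 required, 578,023 in favor — approved.
B: 3/5 of 6420456 = 3852273.60, rounded up to 3852274; 3,852,274 required, 3,851,612 in favor — not approved.
C: 2/3 of 20913214 = 13942142.67, rounded up to 13942143; 13,942,143 required, 13,944,175 in favor — approved.

Not approved — the B shares did not give the required vote.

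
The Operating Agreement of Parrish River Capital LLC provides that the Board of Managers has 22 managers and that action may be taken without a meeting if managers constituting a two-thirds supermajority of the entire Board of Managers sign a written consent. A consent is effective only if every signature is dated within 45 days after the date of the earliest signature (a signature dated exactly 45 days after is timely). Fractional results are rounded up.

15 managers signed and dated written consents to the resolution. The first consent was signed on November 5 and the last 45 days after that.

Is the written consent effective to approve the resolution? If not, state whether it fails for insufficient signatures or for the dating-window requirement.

Effective — both the signature and dating-window requirements are satisfied.

Signatures required: a two-thirds supermajority of 22 — 2/3 of 22 = 14.67, rounded up to 15, so 15 needed; 15 signed. Sufficient.
Dating window: the latest signature is 45 days after the earliest; the limit is 45 days. Within the window.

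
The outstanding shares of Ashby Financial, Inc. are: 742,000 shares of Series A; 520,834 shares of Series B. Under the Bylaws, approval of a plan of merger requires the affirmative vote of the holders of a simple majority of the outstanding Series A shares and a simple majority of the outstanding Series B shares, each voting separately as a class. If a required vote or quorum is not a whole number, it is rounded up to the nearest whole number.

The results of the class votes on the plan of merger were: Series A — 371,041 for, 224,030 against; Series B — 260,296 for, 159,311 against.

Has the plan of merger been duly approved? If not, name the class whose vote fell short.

Not approved — the Series B shares did not give the required vote.

Series A: a majority of 742000 is 371001; 371,001 required, 371,041 in favor — approved.
Series B: a majority of 520834 is 260418; 260,418 required, 260,296 in favor — not approved.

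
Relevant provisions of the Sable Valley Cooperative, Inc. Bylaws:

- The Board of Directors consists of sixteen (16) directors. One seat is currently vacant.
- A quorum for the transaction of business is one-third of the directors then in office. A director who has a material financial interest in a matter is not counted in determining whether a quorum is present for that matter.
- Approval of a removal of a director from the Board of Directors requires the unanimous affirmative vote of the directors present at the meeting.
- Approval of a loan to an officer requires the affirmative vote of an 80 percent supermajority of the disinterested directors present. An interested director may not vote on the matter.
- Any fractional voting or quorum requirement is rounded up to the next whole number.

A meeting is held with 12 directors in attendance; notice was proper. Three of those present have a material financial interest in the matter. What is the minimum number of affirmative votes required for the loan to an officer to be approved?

8

The loan to an officer requires four-fifths of the disinterested directors present (12 − 3 = 9).
4/5 of 9 = 7.20, rounded up to 8.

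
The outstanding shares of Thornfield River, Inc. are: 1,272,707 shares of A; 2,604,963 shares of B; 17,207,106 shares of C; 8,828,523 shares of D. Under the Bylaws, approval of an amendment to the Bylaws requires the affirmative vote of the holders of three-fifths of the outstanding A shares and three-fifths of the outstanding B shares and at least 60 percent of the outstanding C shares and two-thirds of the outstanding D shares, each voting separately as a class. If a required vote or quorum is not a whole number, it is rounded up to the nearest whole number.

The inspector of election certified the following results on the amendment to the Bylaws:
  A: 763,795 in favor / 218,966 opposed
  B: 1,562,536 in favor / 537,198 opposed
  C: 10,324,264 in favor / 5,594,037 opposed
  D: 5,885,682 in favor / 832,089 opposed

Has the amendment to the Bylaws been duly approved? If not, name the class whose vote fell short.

Not approved — the B shares did not give the required vote.

A: 3/5 of 1272707 = 763624.20, rounded up to 763625; 763,625 required, 763,795 in favor — approved.
B: 3/5 of 2604963 = 1562977.80, rounded up to 1562978; 1,562,978 required, 1,562,536 in favor — not approved.
C: 3/5 of 17207106 = 10324263.60, rounded up to 10324264; 10,324,264 required, 10,324,264 in favor — approved.
D: 2/3 of 8828523 = 5885682; 5,885,682 required, 5,885,682 in favor — approved.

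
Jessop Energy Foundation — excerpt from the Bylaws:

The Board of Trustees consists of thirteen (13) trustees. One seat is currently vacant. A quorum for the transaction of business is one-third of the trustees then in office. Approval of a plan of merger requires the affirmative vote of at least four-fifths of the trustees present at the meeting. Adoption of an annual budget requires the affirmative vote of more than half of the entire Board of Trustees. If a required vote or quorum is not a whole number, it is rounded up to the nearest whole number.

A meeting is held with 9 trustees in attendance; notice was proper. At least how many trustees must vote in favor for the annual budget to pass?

The annual budget requires a majority of the entire Board of Trustees (13).
A majority of 13 is 7.

7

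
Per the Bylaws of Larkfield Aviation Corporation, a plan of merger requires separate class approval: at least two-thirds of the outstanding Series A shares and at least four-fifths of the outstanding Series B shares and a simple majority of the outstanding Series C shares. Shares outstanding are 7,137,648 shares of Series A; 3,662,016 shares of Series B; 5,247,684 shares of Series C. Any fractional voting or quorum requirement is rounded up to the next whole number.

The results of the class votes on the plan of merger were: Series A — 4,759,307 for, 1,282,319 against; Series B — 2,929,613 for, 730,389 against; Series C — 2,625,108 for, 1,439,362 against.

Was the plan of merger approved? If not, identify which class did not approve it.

Approved — every class gave the required vote.

Series A: 2/3 of 7137648 = 4758432; 4,758,432 required, 4,759,307 in favor — approved.
Series B: 4/5 of 3662016 = 2929612.80, rounded up to 2929613; 2,929,613 required, 2,929,613 in favor — approved.
Series C: a majority of 5247684 is 2623843; 2,623,843 required, 2,625,108 in favor — approved.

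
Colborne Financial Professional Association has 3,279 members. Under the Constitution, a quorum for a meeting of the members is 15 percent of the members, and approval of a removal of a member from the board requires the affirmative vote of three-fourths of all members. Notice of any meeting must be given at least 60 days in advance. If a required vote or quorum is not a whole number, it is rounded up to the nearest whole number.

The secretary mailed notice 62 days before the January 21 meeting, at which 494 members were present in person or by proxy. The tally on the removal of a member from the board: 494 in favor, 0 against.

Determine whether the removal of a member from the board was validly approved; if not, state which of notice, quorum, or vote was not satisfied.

Invalid — vote requirement not satisfied.

Notice: 62 days given; 60 required. Satisfied.
Quorum: 15% of 3,279 = 491.85, rounded up to 492; 494 present. Satisfied.
Vote: requires three-fourths of all members (3,279); 3/4 of 3279 = 2459.25, rounded up to 2460, so 2,460 needed; 494 in favor. Not satisfied.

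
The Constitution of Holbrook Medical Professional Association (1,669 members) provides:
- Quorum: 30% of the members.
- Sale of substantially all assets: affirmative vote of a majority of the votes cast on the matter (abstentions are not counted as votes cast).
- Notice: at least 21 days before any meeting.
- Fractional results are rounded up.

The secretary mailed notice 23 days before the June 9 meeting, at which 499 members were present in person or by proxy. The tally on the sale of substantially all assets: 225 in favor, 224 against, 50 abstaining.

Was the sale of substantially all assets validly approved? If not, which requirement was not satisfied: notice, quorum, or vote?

Invalid — quorum requirement not satisfied.

Notice: 23 days given; 21 required. Satisfied.
Quorum: 30% of 1,669 = 500.70, rounded up to 501; 499 present. Not satisfied.
Vote: requires a majority of the votes cast (499 − 50 abstaining = 449); a majority of 449 is 225, so 225 needed; 225 in favor. Satisfied.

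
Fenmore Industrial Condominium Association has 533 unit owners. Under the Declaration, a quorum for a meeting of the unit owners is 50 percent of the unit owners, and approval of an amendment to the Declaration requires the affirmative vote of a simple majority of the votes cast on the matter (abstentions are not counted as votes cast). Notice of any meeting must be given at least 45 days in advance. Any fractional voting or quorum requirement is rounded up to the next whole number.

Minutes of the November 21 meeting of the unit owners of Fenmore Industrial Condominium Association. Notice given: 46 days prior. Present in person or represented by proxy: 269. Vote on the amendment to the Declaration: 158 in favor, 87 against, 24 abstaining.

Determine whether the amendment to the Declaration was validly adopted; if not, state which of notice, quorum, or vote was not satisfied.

Notice: 46 days given; 45 required. Satisfied.
Quorum: 50% of 533 = 266.50, rounded up to 267; 269 present. Satisfied.
Vote: requires a majority of the votes cast (269 − 24 abstaining = 245); a majority of 245 is 123, so 123 needed; 158 in favor. Satisfied.

Valid — all requirements satisfied.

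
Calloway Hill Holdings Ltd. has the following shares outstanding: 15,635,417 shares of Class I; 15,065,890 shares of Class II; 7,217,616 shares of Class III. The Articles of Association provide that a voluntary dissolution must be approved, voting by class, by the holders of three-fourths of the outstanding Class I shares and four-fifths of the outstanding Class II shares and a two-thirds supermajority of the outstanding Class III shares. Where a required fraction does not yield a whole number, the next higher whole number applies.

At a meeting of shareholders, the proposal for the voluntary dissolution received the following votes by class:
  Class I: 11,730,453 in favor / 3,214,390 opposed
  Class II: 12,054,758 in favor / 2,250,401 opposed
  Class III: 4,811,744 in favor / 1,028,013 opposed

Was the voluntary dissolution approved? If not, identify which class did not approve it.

Approved — every class gave the required vote.

Class I: 3/4 of 15635417 = 11726562.75, rounded up to 11726563; 11,726,563 required, 11,730,453 in favor — approved.
Class II: 4/5 of 15065890 = 12052712; 12,052,712 required, 12,054,758 in favor — approved.
Class III: 2/3 of 7217616 = 4811744; 4,811,744 required, 4,811,744 in favor — approved.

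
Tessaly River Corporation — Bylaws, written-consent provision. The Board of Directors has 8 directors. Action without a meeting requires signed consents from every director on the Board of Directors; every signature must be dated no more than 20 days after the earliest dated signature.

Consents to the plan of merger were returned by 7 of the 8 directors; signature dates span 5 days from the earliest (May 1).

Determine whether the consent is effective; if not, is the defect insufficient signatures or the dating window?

Not effective — insufficient signatures.

Signatures required: the unanimous vote of 8 — unanimous means all 8, so 8 needed; 7 signed. Insufficient.
Dating window: the latest signature is 5 days after the earliest; the limit is 20 days. Within the window.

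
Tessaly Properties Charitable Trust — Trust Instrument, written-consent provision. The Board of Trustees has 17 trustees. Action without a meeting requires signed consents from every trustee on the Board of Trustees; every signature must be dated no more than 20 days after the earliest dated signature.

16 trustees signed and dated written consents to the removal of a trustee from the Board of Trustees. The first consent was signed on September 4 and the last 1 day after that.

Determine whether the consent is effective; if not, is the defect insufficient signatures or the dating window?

Not effective — insufficient signatures.

Signatures required: every one of 17 — unanimous means all 17, so 17 needed; 16 signed. Insufficient.
Dating window: the latest signature is 1 day after the earliest; the limit is 20 days. Within the window.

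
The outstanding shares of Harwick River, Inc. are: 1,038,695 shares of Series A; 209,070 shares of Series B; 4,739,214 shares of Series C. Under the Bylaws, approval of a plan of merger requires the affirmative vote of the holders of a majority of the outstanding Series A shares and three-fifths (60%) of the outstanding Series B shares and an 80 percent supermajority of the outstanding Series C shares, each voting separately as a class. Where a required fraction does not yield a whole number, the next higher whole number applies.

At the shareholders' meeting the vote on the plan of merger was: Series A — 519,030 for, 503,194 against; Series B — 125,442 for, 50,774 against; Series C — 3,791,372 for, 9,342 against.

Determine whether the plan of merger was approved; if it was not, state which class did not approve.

Not approved — the Series A shares did not give the required vote.

Series A: a majority of 1038695 is 519348; 519,348 required, 519,030 in favor — not approved.
Series B: 3/5 of 209070 = 125442; 125,442 required, 125,442 in favor — approved.
Series C: 4/5 of 4739214 = 3791371.20, rounded up to 3791372; 3,791,372 required, 3,791,372 in favor — approved.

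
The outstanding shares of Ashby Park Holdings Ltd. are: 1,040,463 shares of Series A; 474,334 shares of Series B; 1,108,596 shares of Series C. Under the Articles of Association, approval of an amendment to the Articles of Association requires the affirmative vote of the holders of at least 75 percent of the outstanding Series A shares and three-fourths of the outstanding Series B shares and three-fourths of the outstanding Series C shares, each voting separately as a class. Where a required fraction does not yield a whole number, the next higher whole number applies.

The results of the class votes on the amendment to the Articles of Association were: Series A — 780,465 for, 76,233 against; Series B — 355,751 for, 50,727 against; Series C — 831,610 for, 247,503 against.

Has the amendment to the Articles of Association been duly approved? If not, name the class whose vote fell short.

Series A: 3/4 of 1040463 = 780347.25, rounded up to 780348; 780,348 required, 780,465 in favor — approved.
Series B: 3/4 of 474334 = 355750.50, rounded up to 355751; 355,751 required, 355,751 in favor — approved.
Series C: 3/4 of 1108596 = 831447; 831,447 required, 831,610 in favor — approved.

Approved — every class gave the required vote.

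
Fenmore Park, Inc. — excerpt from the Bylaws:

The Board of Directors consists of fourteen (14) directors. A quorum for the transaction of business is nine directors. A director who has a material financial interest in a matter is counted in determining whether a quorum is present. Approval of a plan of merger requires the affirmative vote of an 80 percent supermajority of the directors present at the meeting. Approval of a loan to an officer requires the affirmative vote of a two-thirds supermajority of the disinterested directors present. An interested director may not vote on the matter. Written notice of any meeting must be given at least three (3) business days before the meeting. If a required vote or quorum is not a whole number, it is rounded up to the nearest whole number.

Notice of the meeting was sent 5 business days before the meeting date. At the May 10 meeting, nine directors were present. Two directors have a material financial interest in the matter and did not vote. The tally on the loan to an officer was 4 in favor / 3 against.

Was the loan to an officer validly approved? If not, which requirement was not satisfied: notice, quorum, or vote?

Notice: 5 business days given; 3 required (5 ≥ 3). Satisfied.
Quorum: 9 present (interested directors count toward quorum); quorum is 9. Satisfied.
Vote: the loan to an officer requires two-thirds of the disinterested directors present (9 − 2 = 7). 2/3 of 7 = 4.67, rounded up to 5, so 5 affirmative votes are needed; 4 voted in favor. Not satisfied.

Invalid — vote requirement not satisfied.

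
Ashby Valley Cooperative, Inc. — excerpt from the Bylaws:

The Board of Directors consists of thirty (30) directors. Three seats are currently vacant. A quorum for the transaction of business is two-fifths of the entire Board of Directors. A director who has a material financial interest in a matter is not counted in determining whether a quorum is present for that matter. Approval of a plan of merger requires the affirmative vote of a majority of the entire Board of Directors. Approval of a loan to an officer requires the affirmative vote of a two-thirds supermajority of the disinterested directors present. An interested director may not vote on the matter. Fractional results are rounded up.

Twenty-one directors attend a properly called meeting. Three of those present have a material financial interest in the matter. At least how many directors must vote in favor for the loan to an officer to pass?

The loan to an officer requires two-thirds of the disinterested directors present (21 − 3 = 18).
2/3 of 18 = 12.

12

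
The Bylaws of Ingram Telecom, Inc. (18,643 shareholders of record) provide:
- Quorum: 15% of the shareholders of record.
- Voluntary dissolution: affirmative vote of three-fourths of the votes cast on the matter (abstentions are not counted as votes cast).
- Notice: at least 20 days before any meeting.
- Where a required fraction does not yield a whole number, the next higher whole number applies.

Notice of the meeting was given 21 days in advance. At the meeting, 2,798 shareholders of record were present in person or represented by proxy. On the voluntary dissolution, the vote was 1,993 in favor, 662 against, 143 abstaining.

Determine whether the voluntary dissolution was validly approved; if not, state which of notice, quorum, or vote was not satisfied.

Valid — all requirements satisfied.

Notice: 21 days given; 20 required. Satisfied.
Quorum: 15% of 18,643 = 2,796.45, rounded up to 2,797; 2,798 present. Satisfied.
Vote: requires three-fourths of the votes cast (2,798 − 143 abstaining = 2,655); 3/4 of 2655 = 1991.25, rounded up to 1992, so 1,992 needed; 1,993 in favor. Satisfied.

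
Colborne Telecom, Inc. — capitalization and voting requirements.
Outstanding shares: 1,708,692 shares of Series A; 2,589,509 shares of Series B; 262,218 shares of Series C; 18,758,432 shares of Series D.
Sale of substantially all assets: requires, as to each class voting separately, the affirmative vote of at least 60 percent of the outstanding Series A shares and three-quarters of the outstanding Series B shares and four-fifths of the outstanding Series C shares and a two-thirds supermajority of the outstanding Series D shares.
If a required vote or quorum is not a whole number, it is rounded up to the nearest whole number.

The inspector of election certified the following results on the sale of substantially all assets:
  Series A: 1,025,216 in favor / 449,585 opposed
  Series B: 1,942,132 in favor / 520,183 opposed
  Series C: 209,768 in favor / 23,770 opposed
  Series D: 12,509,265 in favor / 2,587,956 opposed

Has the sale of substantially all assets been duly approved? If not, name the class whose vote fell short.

Not approved — the Series C shares did not give the required vote.

Series A: 3/5 of 1708692 = 1025215.20, rounded up to 1025216; 1,025,216 required, 1,025,216 in favor — approved.
Series B: 3/4 of 2589509 = 1942131.75, rounded up to 1942132; 1,942,132 required, 1,942,132 in favor — approved.
Series C: 4/5 of 262218 = 209774.40, rounded up to 209775; 209,775 required, 209,768 in favor — not approved.
Series D: 2/3 of 18758432 = 12505621.33, rounded up to 12505622; 12,505,622 required, 12,509,265 in favor — approved.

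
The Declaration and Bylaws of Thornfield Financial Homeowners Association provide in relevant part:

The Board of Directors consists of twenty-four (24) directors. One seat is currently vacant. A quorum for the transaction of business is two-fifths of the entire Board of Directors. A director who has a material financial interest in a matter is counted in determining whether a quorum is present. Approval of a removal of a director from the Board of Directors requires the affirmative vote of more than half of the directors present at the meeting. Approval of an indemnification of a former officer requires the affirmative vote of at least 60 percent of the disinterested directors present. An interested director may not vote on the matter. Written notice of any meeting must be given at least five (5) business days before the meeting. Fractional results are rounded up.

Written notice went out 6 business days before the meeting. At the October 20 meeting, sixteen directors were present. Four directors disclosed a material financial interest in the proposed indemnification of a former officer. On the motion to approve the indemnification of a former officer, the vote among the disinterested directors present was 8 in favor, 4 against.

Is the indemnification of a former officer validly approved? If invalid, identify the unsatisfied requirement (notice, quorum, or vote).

Notice: 6 business days given; 5 required (6 ≥ 5). Satisfied.
Quorum: 16 present (interested directors count toward quorum); quorum is 10. Satisfied.
Vote: the indemnification of a former officer requires three-fifths of the disinterested directors present (16 − 4 = 12). 3/5 of 12 = 7.20, rounded up to 8, so 8 affirmative votes are needed; 8 voted in favor. Satisfied.

Valid — all requirements satisfied.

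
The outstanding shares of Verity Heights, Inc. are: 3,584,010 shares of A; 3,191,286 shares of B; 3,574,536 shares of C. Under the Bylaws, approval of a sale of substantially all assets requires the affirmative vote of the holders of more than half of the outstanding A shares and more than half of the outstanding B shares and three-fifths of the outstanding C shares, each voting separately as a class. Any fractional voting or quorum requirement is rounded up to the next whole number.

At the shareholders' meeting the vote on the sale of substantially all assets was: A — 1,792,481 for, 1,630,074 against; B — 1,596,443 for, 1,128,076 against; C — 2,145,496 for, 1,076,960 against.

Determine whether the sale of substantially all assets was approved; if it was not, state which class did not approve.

Approved — every class gave the required vote.

A: a majority of 3584010 is 1792006; 1,792,006 required, 1,792,481 in favor — approved.
B: a majority of 3191286 is 1595644; 1,595,644 required, 1,596,443 in favor — approved.
C: 3/5 of 3574536 = 2144721.60, rounded up to 2144722; 2,144,722 required, 2,145,496 in favor — approved.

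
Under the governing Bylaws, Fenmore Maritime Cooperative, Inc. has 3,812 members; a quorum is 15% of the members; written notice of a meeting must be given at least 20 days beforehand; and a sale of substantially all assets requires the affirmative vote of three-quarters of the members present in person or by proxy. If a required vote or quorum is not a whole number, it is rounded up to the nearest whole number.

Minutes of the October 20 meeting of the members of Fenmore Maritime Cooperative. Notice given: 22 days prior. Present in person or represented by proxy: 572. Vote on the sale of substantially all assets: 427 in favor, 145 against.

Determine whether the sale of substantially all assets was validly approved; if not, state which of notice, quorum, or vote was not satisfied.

Notice: 22 days given; 20 required. Satisfied.
Quorum: 15% of 3,812 = 571.80, rounded up to 572; 572 present. Satisfied.
Vote: requires three-fourths of those present (572); 3/4 of 572 = 429, so 429 needed; 427 in favor. Not satisfied.

Invalid — vote requirement not satisfied.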